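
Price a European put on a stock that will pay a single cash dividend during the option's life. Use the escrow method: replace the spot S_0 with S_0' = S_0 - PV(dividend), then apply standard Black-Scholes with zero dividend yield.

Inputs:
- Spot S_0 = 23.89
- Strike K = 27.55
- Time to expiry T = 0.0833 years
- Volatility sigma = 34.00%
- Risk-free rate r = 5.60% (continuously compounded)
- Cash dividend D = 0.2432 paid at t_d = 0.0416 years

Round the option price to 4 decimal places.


PV(D) = D * exp(-r * t_d) = 0.2432 * 0.99767311 = 0.24263410
S_0' = S_0 - PV(D) = 23.8900 - 0.24263410 = 23.64736590
d1 = (ln(S_0'/K) + (r + sigma^2/2)*T) / (sigma*sqrt(T)) = -1.46001621
d2 = d1 - sigma*sqrt(T) = -1.55814613
exp(-rT) = 0.99534606
N(-d1) = 0.92785719; N(-d2) = 0.94040069
P = K * exp(-rT) * N(-d2) - S_0' * N(-d1) = 27.5500 * 0.99534606 * 0.94040069 - 23.64736590 * 0.92785719 = 3.8461

Answer: Price = 3.8461


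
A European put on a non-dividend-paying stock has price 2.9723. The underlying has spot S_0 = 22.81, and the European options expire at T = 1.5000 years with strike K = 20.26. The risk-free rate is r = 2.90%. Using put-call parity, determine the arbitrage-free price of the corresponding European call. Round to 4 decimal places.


Answer: Call price = 6.3847

Derivation:
Put-call parity: C - P = S_0 * exp(-qT) - K * exp(-rT).
S_0 * exp(-qT) = 22.8100 * 1.00000000 = 22.81000000
K * exp(-rT) = 20.2600 * 0.95743255 = 19.39758355
C = P + S*exp(-qT) - K*exp(-rT)
C = 2.9723 + 22.81000000 - 19.39758355 = 6.3847


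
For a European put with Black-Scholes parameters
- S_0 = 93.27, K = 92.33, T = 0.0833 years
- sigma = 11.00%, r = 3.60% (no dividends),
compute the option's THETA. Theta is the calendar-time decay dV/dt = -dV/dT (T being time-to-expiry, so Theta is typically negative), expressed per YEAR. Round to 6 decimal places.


Answer: Theta = -5.321513

Derivation:
d1 = 0.4293876520; d2 = 0.3976397387
phi(d1) = 0.3638093141; exp(-qT) = 1.0000000000; exp(-rT) = 0.9970056919
Theta = -S*exp(-qT)*phi(d1)*sigma/(2*sqrt(T)) + r*K*exp(-rT)*N(-d2) - q*S*exp(-qT)*N(-d1)
N(-d1) = 0.3338205692; N(-d2) = 0.3454478818; sqrt(T) = 0.2886173938
Term 1 = -93.2700 * 1.0000000000 * 0.3638093141 * 0.1100 / (2 * 0.2886173938) = -6.4663019278
Term 2 = 0.0360 * 92.3300 * 0.9970056919 * 0.3454478818 = 1.1447891590
Term 3 = 0 (no dividend yield, q = 0)
Theta = -6.4663019278 + (1.1447891590) + (0.0000000000) = -5.321513


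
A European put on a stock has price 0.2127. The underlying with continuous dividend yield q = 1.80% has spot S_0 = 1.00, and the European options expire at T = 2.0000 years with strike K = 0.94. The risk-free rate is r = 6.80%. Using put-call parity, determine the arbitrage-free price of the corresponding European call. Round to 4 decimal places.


Put-call parity: C - P = S_0 * exp(-qT) - K * exp(-rT).
S_0 * exp(-qT) = 1.0000 * 0.96464029 = 0.96464029
K * exp(-rT) = 0.9400 * 0.87284263 = 0.82047207
C = P + S*exp(-qT) - K*exp(-rT)
C = 0.2127 + 0.96464029 - 0.82047207 = 0.3569

Answer: Call price = 0.3569


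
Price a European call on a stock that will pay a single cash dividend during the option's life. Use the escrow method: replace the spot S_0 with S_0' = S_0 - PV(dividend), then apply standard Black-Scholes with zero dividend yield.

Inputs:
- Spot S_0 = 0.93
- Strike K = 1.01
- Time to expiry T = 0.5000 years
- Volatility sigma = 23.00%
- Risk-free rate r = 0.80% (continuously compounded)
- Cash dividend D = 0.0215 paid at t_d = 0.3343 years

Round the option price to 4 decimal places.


PV(D) = D * exp(-r * t_d) = 0.0215 * 0.99732917 = 0.02144258
S_0' = S_0 - PV(D) = 0.9300 - 0.02144258 = 0.90855742
d1 = (ln(S_0'/K) + (r + sigma^2/2)*T) / (sigma*sqrt(T)) = -0.54491812
d2 = d1 - sigma*sqrt(T) = -0.70755268
exp(-rT) = 0.99600799
N(d1) = 0.29290492; N(d2) = 0.23961155
C = S_0' * N(d1) - K * exp(-rT) * N(d2) = 0.90855742 * 0.29290492 - 1.0100 * 0.99600799 * 0.23961155 = 0.0251

Answer: Price = 0.0251


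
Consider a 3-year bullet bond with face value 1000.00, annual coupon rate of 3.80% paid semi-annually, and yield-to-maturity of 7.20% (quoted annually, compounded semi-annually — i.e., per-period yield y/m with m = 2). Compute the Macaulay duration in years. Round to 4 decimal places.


Answer: Macaulay duration = 2.8556 years

Derivation:
Coupon per period c = face * coupon_rate / m = 19.000000
Periods per year m = 2; per-period yield y/m = 0.036000
Number of cashflows N = 6
Cashflows (t years, CF_t, discount factor 1/(1+y/m)^(m*t), PV):
  t = 0.5000: CF_t = 19.000000, DF = 0.965251, PV = 18.339768
  t = 1.0000: CF_t = 19.000000, DF = 0.931709, PV = 17.702479
  t = 1.5000: CF_t = 19.000000, DF = 0.899333, PV = 17.087335
  t = 2.0000: CF_t = 19.000000, DF = 0.868082, PV = 16.493567
  t = 2.5000: CF_t = 19.000000, DF = 0.837917, PV = 15.920431
  t = 3.0000: CF_t = 1019.000000, DF = 0.808801, PV = 824.167817
Price P = sum_t PV_t = 909.711397
Macaulay numerator sum_t t * PV_t:
  t * PV_t at t = 0.5000: 9.169884
  t * PV_t at t = 1.0000: 17.702479
  t * PV_t at t = 1.5000: 25.631003
  t * PV_t at t = 2.0000: 32.987133
  t * PV_t at t = 2.5000: 39.801078
  t * PV_t at t = 3.0000: 2472.503450
Macaulay duration D = (sum_t t * PV_t) / P = 2597.795027 / 909.711397 = 2.855625


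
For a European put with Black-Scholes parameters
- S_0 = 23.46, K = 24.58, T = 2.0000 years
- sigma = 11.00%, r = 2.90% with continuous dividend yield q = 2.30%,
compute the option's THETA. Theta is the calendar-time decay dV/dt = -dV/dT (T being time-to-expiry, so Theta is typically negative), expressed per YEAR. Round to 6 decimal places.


Answer: Theta = -0.215583

Derivation:
d1 = -0.1448685719; d2 = -0.3004320638
phi(d1) = 0.3947778865; exp(-qT) = 0.9550419622; exp(-rT) = 0.9436499474
Theta = -S*exp(-qT)*phi(d1)*sigma/(2*sqrt(T)) + r*K*exp(-rT)*N(-d2) - q*S*exp(-qT)*N(-d1)
N(-d1) = 0.5575926797; N(-d2) = 0.6180761954; sqrt(T) = 1.4142135624
Term 1 = -23.4600 * 0.9550419622 * 0.3947778865 * 0.1100 / (2 * 1.4142135624) = -0.3439940818
Term 2 = 0.0290 * 24.5800 * 0.9436499474 * 0.6180761954 = 0.4157505323
Term 3 = -0.0230 * 23.4600 * 0.9550419622 * 0.5575926797 = -0.2873395195
Theta = -0.3439940818 + (0.4157505323) + (-0.2873395195) = -0.215583


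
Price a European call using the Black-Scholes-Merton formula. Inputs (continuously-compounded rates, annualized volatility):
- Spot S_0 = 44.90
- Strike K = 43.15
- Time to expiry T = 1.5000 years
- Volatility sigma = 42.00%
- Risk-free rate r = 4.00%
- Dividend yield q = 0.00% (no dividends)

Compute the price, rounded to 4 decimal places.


Answer: Price = 10.9713

Derivation:
d1 = (ln(S/K) + (r - q + 0.5*sigma^2) * T) / (sigma * sqrt(T)) = 0.45112481
d2 = d1 - sigma * sqrt(T) = -0.06326803
exp(-rT) = 0.94176453; exp(-qT) = 1.00000000
C = S_0 * exp(-qT) * N(d1) - K * exp(-rT) * N(d2)
N(d1) = 0.67405020; N(d2) = 0.47477654
C = 44.9000 * 1.00000000 * 0.67405020 - 43.1500 * 0.94176453 * 0.47477654 = 10.9713


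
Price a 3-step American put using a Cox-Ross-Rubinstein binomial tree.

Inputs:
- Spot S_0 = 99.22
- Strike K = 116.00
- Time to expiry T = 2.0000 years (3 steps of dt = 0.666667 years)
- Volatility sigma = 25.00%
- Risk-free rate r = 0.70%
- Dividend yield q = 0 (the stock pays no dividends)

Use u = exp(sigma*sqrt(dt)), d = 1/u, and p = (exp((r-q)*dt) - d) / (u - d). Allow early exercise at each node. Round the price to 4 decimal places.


Answer: Price = V(0,0) = 23.7052

Derivation:
dt = T/N = 0.666667
u = exp(sigma*sqrt(dt)) = 1.226450; d = 1/u = 0.815361
p = (exp((r-q)*dt) - d) / (u - d) = 0.460524
Discount per step: exp(-r*dt) = 0.995344
Stock lattice S(k, i) with i counting down-moves:
  k=0: S(0,0) = 99.2200
  k=1: S(1,0) = 121.6884; S(1,1) = 80.9001
  k=2: S(2,0) = 149.2448; S(2,1) = 99.2200; S(2,2) = 65.9628
  k=3: S(3,0) = 183.0413; S(3,1) = 121.6884; S(3,2) = 80.9001; S(3,3) = 53.7835
Terminal payoffs V(N, i) = max(K - S_T, 0):
  V(3,0) = 0.000000; V(3,1) = 0.000000; V(3,2) = 35.099868; V(3,3) = 62.216476
Backward induction: V(k, i) = exp(-r*dt) * [p * V(k+1, i) + (1-p) * V(k+1, i+1)]; then take max(V_cont, immediate exercise) for American.
  V(2,0) = exp(-r*dt) * [p*0.000000 + (1-p)*0.000000] = 0.000000; exercise = 0.000000; V(2,0) = max -> 0.000000
  V(2,1) = exp(-r*dt) * [p*0.000000 + (1-p)*35.099868] = 18.847380; exercise = 16.780000; V(2,1) = max -> 18.847380
  V(2,2) = exp(-r*dt) * [p*35.099868 + (1-p)*62.216476] = 49.497103; exercise = 50.037176; V(2,2) = max -> 50.037176
  V(1,0) = exp(-r*dt) * [p*0.000000 + (1-p)*18.847380] = 10.120372; exercise = 0.000000; V(1,0) = max -> 10.120372
  V(1,1) = exp(-r*dt) * [p*18.847380 + (1-p)*50.037176] = 35.507440; exercise = 35.099868; V(1,1) = max -> 35.507440
  V(0,0) = exp(-r*dt) * [p*10.120372 + (1-p)*35.507440] = 23.705206; exercise = 16.780000; V(0,0) = max -> 23.705206


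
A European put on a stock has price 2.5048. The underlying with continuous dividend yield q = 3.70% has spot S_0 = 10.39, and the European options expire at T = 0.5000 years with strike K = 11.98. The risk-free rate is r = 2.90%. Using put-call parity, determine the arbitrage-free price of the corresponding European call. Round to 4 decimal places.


Put-call parity: C - P = S_0 * exp(-qT) - K * exp(-rT).
S_0 * exp(-qT) = 10.3900 * 0.98167007 = 10.19955208
K * exp(-rT) = 11.9800 * 0.98560462 = 11.80754333
C = P + S*exp(-qT) - K*exp(-rT)
C = 2.5048 + 10.19955208 - 11.80754333 = 0.8968

Answer: Call price = 0.8968


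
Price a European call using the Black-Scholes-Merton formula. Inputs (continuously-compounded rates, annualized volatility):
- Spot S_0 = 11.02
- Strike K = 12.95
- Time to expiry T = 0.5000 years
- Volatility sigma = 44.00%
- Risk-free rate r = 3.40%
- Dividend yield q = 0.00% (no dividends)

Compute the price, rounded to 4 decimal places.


Answer: Price = 0.7660

Derivation:
d1 = (ln(S/K) + (r - q + 0.5*sigma^2) * T) / (sigma * sqrt(T)) = -0.30850421
d2 = d1 - sigma * sqrt(T) = -0.61963119
exp(-rT) = 0.98314368; exp(-qT) = 1.00000000
C = S_0 * exp(-qT) * N(d1) - K * exp(-rT) * N(d2)
N(d1) = 0.37884935; N(d2) = 0.26775031
C = 11.0200 * 1.00000000 * 0.37884935 - 12.9500 * 0.98314368 * 0.26775031 = 0.7660


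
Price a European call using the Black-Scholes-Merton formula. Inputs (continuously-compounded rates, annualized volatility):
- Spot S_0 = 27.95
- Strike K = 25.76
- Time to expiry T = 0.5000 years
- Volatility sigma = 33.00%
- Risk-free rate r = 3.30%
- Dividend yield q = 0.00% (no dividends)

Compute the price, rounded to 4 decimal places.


d1 = (ln(S/K) + (r - q + 0.5*sigma^2) * T) / (sigma * sqrt(T)) = 0.53705531
d2 = d1 - sigma * sqrt(T) = 0.30371007
exp(-rT) = 0.98363538; exp(-qT) = 1.00000000
C = S_0 * exp(-qT) * N(d1) - K * exp(-rT) * N(d2)
N(d1) = 0.70438529; N(d2) = 0.61932561
C = 27.9500 * 1.00000000 * 0.70438529 - 25.7600 * 0.98363538 * 0.61932561 = 3.9948

Answer: Price = 3.9948


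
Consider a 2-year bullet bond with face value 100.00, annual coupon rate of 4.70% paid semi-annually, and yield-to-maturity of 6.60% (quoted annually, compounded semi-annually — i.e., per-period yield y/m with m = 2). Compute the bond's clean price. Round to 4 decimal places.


Answer: Price = 96.4939

Derivation:
Coupon per period c = face * coupon_rate / m = 2.350000
Periods per year m = 2; per-period yield y/m = 0.033000
Number of cashflows N = 4
Cashflows (t years, CF_t, discount factor 1/(1+y/m)^(m*t), PV):
  t = 0.5000: CF_t = 2.350000, DF = 0.968054, PV = 2.274927
  t = 1.0000: CF_t = 2.350000, DF = 0.937129, PV = 2.202253
  t = 1.5000: CF_t = 2.350000, DF = 0.907192, PV = 2.131900
  t = 2.0000: CF_t = 102.350000, DF = 0.878211, PV = 89.884863
Price P = sum_t PV_t = 96.493944


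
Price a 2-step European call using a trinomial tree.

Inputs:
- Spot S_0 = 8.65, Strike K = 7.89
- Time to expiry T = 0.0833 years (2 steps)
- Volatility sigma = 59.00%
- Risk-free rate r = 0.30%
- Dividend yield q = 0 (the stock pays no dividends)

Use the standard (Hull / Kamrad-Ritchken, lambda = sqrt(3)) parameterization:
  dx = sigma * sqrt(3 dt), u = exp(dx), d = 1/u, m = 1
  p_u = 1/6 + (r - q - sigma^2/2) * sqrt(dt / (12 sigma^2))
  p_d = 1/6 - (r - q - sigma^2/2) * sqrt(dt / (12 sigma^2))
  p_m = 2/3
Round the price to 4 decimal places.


Answer: Price = V(0,0) = 1.0481

Derivation:
dt = T/N = 0.041650; dx = sigma*sqrt(3*dt) = 0.208555
u = exp(dx) = 1.231896; d = 1/u = 0.811757
p_u = 0.149587, p_m = 0.666667, p_d = 0.183747
Discount per step: exp(-r*dt) = 0.999875
Stock lattice S(k, j) with j the centered position index:
  k=0: S(0,+0) = 8.6500
  k=1: S(1,-1) = 7.0217; S(1,+0) = 8.6500; S(1,+1) = 10.6559
  k=2: S(2,-2) = 5.6999; S(2,-1) = 7.0217; S(2,+0) = 8.6500; S(2,+1) = 10.6559; S(2,+2) = 13.1270
Terminal payoffs V(N, j) = max(S_T - K, 0):
  V(2,-2) = 0.000000; V(2,-1) = 0.000000; V(2,+0) = 0.760000; V(2,+1) = 2.765904; V(2,+2) = 5.236970
Backward induction: V(k, j) = exp(-r*dt) * [p_u * V(k+1, j+1) + p_m * V(k+1, j) + p_d * V(k+1, j-1)]
  V(1,-1) = exp(-r*dt) * [p_u*0.760000 + p_m*0.000000 + p_d*0.000000] = 0.113672
  V(1,+0) = exp(-r*dt) * [p_u*2.765904 + p_m*0.760000 + p_d*0.000000] = 0.920294
  V(1,+1) = exp(-r*dt) * [p_u*5.236970 + p_m*2.765904 + p_d*0.760000] = 2.766619
  V(0,+0) = exp(-r*dt) * [p_u*2.766619 + p_m*0.920294 + p_d*0.113672] = 1.048134


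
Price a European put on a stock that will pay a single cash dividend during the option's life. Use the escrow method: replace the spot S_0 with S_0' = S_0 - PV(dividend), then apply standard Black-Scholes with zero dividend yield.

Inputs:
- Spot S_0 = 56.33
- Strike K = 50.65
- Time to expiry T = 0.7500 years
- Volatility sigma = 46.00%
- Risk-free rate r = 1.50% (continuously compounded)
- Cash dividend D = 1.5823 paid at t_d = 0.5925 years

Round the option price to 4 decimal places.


PV(D) = D * exp(-r * t_d) = 1.5823 * 0.99115188 = 1.56829962
S_0' = S_0 - PV(D) = 56.3300 - 1.56829962 = 54.76170038
d1 = (ln(S_0'/K) + (r + sigma^2/2)*T) / (sigma*sqrt(T)) = 0.42335293
d2 = d1 - sigma*sqrt(T) = 0.02498125
exp(-rT) = 0.98881304
N(-d1) = 0.33601889; N(-d2) = 0.49003496
P = K * exp(-rT) * N(-d2) - S_0' * N(-d1) = 50.6500 * 0.98881304 * 0.49003496 - 54.76170038 * 0.33601889 = 6.1416

Answer: Price = 6.1416


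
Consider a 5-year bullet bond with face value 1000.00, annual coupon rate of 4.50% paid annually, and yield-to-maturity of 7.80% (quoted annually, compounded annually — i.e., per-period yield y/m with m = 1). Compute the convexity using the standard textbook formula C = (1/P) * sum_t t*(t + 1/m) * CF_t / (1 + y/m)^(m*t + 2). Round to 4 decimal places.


Answer: Convexity = 22.7626

Derivation:
Coupon per period c = face * coupon_rate / m = 45.000000
Periods per year m = 1; per-period yield y/m = 0.078000
Number of cashflows N = 5
Cashflows (t years, CF_t, discount factor 1/(1+y/m)^(m*t), PV):
  t = 1.0000: CF_t = 45.000000, DF = 0.927644, PV = 41.743970
  t = 2.0000: CF_t = 45.000000, DF = 0.860523, PV = 38.723535
  t = 3.0000: CF_t = 45.000000, DF = 0.798259, PV = 35.921646
  t = 4.0000: CF_t = 45.000000, DF = 0.740500, PV = 33.322492
  t = 5.0000: CF_t = 1045.000000, DF = 0.686920, PV = 717.831457
Price P = sum_t PV_t = 867.543100
Convexity numerator sum_t t*(t + 1/m) * CF_t / (1+y/m)^(m*t + 2):
  t = 1.0000: term = 71.843292
  t = 2.0000: term = 199.934951
  t = 3.0000: term = 370.936829
  t = 4.0000: term = 573.495407
  t = 5.0000: term = 18531.314183
Convexity = (1/P) * sum = 19747.524663 / 867.543100 = 22.762586


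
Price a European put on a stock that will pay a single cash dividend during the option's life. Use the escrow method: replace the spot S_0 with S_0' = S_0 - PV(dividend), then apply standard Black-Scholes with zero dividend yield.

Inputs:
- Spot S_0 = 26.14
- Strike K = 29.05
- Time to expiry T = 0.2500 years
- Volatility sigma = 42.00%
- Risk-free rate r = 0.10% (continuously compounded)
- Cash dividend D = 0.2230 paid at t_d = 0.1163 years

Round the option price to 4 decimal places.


Answer: Price = 4.1890

Derivation:
PV(D) = D * exp(-r * t_d) = 0.2230 * 0.99988371 = 0.22297407
S_0' = S_0 - PV(D) = 26.1400 - 0.22297407 = 25.91702593
d1 = (ln(S_0'/K) + (r + sigma^2/2)*T) / (sigma*sqrt(T)) = -0.43723028
d2 = d1 - sigma*sqrt(T) = -0.64723028
exp(-rT) = 0.99975003
N(-d1) = 0.66902782; N(-d2) = 0.74125854
P = K * exp(-rT) * N(-d2) - S_0' * N(-d1) = 29.0500 * 0.99975003 * 0.74125854 - 25.91702593 * 0.66902782 = 4.1890


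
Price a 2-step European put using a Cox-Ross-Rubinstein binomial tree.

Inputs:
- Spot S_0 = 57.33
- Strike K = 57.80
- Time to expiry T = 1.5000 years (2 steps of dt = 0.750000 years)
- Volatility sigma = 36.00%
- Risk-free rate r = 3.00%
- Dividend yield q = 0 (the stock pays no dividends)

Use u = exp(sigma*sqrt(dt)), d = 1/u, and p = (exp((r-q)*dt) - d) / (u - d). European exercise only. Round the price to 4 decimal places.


Answer: Price = V(0,0) = 7.8084

Derivation:
dt = T/N = 0.750000
u = exp(sigma*sqrt(dt)) = 1.365839; d = 1/u = 0.732151
p = (exp((r-q)*dt) - d) / (u - d) = 0.458592
Discount per step: exp(-r*dt) = 0.977751
Stock lattice S(k, i) with i counting down-moves:
  k=0: S(0,0) = 57.3300
  k=1: S(1,0) = 78.3036; S(1,1) = 41.9742
  k=2: S(2,0) = 106.9501; S(2,1) = 57.3300; S(2,2) = 30.7314
Terminal payoffs V(N, i) = max(K - S_T, 0):
  V(2,0) = 0.000000; V(2,1) = 0.470000; V(2,2) = 27.068575
Backward induction: V(k, i) = exp(-r*dt) * [p * V(k+1, i) + (1-p) * V(k+1, i+1)].
  V(1,0) = exp(-r*dt) * [p*0.000000 + (1-p)*0.470000] = 0.248800
  V(1,1) = exp(-r*dt) * [p*0.470000 + (1-p)*27.068575] = 14.539832
  V(0,0) = exp(-r*dt) * [p*0.248800 + (1-p)*14.539832] = 7.808401


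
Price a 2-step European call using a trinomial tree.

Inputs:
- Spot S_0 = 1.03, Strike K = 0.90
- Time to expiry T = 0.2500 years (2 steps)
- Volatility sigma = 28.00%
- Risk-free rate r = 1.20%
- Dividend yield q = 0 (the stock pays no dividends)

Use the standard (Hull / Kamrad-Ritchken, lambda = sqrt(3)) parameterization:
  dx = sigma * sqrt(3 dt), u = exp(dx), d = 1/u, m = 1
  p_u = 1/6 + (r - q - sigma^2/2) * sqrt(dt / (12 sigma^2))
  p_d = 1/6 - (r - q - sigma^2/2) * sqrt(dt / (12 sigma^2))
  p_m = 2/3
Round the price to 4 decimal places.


Answer: Price = V(0,0) = 0.1455

Derivation:
dt = T/N = 0.125000; dx = sigma*sqrt(3*dt) = 0.171464
u = exp(dx) = 1.187042; d = 1/u = 0.842430
p_u = 0.156752, p_m = 0.666667, p_d = 0.176581
Discount per step: exp(-r*dt) = 0.998501
Stock lattice S(k, j) with j the centered position index:
  k=0: S(0,+0) = 1.0300
  k=1: S(1,-1) = 0.8677; S(1,+0) = 1.0300; S(1,+1) = 1.2227
  k=2: S(2,-2) = 0.7310; S(2,-1) = 0.8677; S(2,+0) = 1.0300; S(2,+1) = 1.2227; S(2,+2) = 1.4513
Terminal payoffs V(N, j) = max(S_T - K, 0):
  V(2,-2) = 0.000000; V(2,-1) = 0.000000; V(2,+0) = 0.130000; V(2,+1) = 0.322653; V(2,+2) = 0.551340
Backward induction: V(k, j) = exp(-r*dt) * [p_u * V(k+1, j+1) + p_m * V(k+1, j) + p_d * V(k+1, j-1)]
  V(1,-1) = exp(-r*dt) * [p_u*0.130000 + p_m*0.000000 + p_d*0.000000] = 0.020347
  V(1,+0) = exp(-r*dt) * [p_u*0.322653 + p_m*0.130000 + p_d*0.000000] = 0.137037
  V(1,+1) = exp(-r*dt) * [p_u*0.551340 + p_m*0.322653 + p_d*0.130000] = 0.323995
  V(0,+0) = exp(-r*dt) * [p_u*0.323995 + p_m*0.137037 + p_d*0.020347] = 0.145520


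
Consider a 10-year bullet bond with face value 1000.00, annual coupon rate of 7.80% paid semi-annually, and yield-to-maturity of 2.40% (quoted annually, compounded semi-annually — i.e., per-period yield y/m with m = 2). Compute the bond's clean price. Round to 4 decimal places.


Coupon per period c = face * coupon_rate / m = 39.000000
Periods per year m = 2; per-period yield y/m = 0.012000
Number of cashflows N = 20
Cashflows (t years, CF_t, discount factor 1/(1+y/m)^(m*t), PV):
  t = 0.5000: CF_t = 39.000000, DF = 0.988142, PV = 38.537549
  t = 1.0000: CF_t = 39.000000, DF = 0.976425, PV = 38.080582
  t = 1.5000: CF_t = 39.000000, DF = 0.964847, PV = 37.629034
  t = 2.0000: CF_t = 39.000000, DF = 0.953406, PV = 37.182840
  t = 2.5000: CF_t = 39.000000, DF = 0.942101, PV = 36.741937
  t = 3.0000: CF_t = 39.000000, DF = 0.930930, PV = 36.306262
  t = 3.5000: CF_t = 39.000000, DF = 0.919891, PV = 35.875753
  t = 4.0000: CF_t = 39.000000, DF = 0.908983, PV = 35.450348
  t = 4.5000: CF_t = 39.000000, DF = 0.898205, PV = 35.029988
  t = 5.0000: CF_t = 39.000000, DF = 0.887554, PV = 34.614613
  t = 5.5000: CF_t = 39.000000, DF = 0.877030, PV = 34.204163
  t = 6.0000: CF_t = 39.000000, DF = 0.866630, PV = 33.798580
  t = 6.5000: CF_t = 39.000000, DF = 0.856354, PV = 33.397807
  t = 7.0000: CF_t = 39.000000, DF = 0.846200, PV = 33.001785
  t = 7.5000: CF_t = 39.000000, DF = 0.836166, PV = 32.610460
  t = 8.0000: CF_t = 39.000000, DF = 0.826251, PV = 32.223774
  t = 8.5000: CF_t = 39.000000, DF = 0.816453, PV = 31.841674
  t = 9.0000: CF_t = 39.000000, DF = 0.806772, PV = 31.464105
  t = 9.5000: CF_t = 39.000000, DF = 0.797205, PV = 31.091013
  t = 10.0000: CF_t = 1039.000000, DF = 0.787752, PV = 818.474772
Price P = sum_t PV_t = 1477.557039

Answer: Price = 1477.5570


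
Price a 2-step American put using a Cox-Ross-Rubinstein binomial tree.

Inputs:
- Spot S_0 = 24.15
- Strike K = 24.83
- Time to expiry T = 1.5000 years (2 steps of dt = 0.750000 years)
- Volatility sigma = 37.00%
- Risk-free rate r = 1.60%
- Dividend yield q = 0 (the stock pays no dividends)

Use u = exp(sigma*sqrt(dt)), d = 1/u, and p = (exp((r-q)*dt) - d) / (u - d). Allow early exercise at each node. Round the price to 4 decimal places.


Answer: Price = V(0,0) = 4.2099

Derivation:
dt = T/N = 0.750000
u = exp(sigma*sqrt(dt)) = 1.377719; d = 1/u = 0.725837
p = (exp((r-q)*dt) - d) / (u - d) = 0.439090
Discount per step: exp(-r*dt) = 0.988072
Stock lattice S(k, i) with i counting down-moves:
  k=0: S(0,0) = 24.1500
  k=1: S(1,0) = 33.2719; S(1,1) = 17.5290
  k=2: S(2,0) = 45.8394; S(2,1) = 24.1500; S(2,2) = 12.7232
Terminal payoffs V(N, i) = max(K - S_T, 0):
  V(2,0) = 0.000000; V(2,1) = 0.680000; V(2,2) = 12.106819
Backward induction: V(k, i) = exp(-r*dt) * [p * V(k+1, i) + (1-p) * V(k+1, i+1)]; then take max(V_cont, immediate exercise) for American.
  V(1,0) = exp(-r*dt) * [p*0.000000 + (1-p)*0.680000] = 0.376869; exercise = 0.000000; V(1,0) = max -> 0.376869
  V(1,1) = exp(-r*dt) * [p*0.680000 + (1-p)*12.106819] = 7.004850; exercise = 7.301029; V(1,1) = max -> 7.301029
  V(0,0) = exp(-r*dt) * [p*0.376869 + (1-p)*7.301029] = 4.209875; exercise = 0.680000; V(0,0) = max -> 4.209875


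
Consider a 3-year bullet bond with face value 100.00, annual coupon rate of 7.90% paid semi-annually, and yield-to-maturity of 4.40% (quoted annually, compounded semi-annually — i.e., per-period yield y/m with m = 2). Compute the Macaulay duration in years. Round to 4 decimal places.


Answer: Macaulay duration = 2.7433 years

Derivation:
Coupon per period c = face * coupon_rate / m = 3.950000
Periods per year m = 2; per-period yield y/m = 0.022000
Number of cashflows N = 6
Cashflows (t years, CF_t, discount factor 1/(1+y/m)^(m*t), PV):
  t = 0.5000: CF_t = 3.950000, DF = 0.978474, PV = 3.864971
  t = 1.0000: CF_t = 3.950000, DF = 0.957411, PV = 3.781772
  t = 1.5000: CF_t = 3.950000, DF = 0.936801, PV = 3.700364
  t = 2.0000: CF_t = 3.950000, DF = 0.916635, PV = 3.620708
  t = 2.5000: CF_t = 3.950000, DF = 0.896903, PV = 3.542767
  t = 3.0000: CF_t = 103.950000, DF = 0.877596, PV = 91.226102
Price P = sum_t PV_t = 109.736683
Macaulay numerator sum_t t * PV_t:
  t * PV_t at t = 0.5000: 1.932485
  t * PV_t at t = 1.0000: 3.781772
  t * PV_t at t = 1.5000: 5.550546
  t * PV_t at t = 2.0000: 7.241416
  t * PV_t at t = 2.5000: 8.856918
  t * PV_t at t = 3.0000: 273.678306
Macaulay duration D = (sum_t t * PV_t) / P = 301.041443 / 109.736683 = 2.743307


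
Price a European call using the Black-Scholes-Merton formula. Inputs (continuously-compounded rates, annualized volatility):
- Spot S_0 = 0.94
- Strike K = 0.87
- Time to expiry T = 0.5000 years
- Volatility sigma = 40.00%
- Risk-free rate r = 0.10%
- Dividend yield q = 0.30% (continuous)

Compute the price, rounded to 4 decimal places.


d1 = (ln(S/K) + (r - q + 0.5*sigma^2) * T) / (sigma * sqrt(T)) = 0.41148900
d2 = d1 - sigma * sqrt(T) = 0.12864628
exp(-rT) = 0.99950012; exp(-qT) = 0.99850112
C = S_0 * exp(-qT) * N(d1) - K * exp(-rT) * N(d2)
N(d1) = 0.65964300; N(d2) = 0.55118123
C = 0.9400 * 0.99850112 * 0.65964300 - 0.8700 * 0.99950012 * 0.55118123 = 0.1398

Answer: Price = 0.1398


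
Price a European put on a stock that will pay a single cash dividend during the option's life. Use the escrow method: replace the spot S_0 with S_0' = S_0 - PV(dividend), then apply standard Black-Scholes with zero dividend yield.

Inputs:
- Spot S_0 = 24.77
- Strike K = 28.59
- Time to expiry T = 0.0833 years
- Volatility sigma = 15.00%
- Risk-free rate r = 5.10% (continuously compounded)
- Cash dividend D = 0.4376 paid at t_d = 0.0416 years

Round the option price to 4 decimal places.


Answer: Price = 4.1355

Derivation:
PV(D) = D * exp(-r * t_d) = 0.4376 * 0.99788065 = 0.43667257
S_0' = S_0 - PV(D) = 24.7700 - 0.43667257 = 24.33332743
d1 = (ln(S_0'/K) + (r + sigma^2/2)*T) / (sigma*sqrt(T)) = -3.60395631
d2 = d1 - sigma*sqrt(T) = -3.64724892
exp(-rT) = 0.99576071
N(-d1) = 0.99984330; N(-d2) = 0.99986747
P = K * exp(-rT) * N(-d2) - S_0' * N(-d1) = 28.5900 * 0.99576071 * 0.99986747 - 24.33332743 * 0.99984330 = 4.1355


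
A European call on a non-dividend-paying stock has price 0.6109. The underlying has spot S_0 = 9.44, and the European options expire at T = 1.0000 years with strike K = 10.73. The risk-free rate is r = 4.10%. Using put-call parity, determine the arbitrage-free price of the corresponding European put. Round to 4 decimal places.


Answer: Put price = 1.4699

Derivation:
Put-call parity: C - P = S_0 * exp(-qT) - K * exp(-rT).
S_0 * exp(-qT) = 9.4400 * 1.00000000 = 9.44000000
K * exp(-rT) = 10.7300 * 0.95982913 = 10.29896656
P = C - S*exp(-qT) + K*exp(-rT)
P = 0.6109 - 9.44000000 + 10.29896656 = 1.4699


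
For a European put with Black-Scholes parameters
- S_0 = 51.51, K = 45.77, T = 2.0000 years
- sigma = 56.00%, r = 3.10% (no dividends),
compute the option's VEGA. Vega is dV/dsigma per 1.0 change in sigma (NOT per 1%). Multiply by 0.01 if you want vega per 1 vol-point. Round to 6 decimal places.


d1 = 0.6234498730; d2 = -0.1685097219
phi(d1) = 0.3284786599; exp(-qT) = 1.0000000000; exp(-rT) = 0.9398828868
Vega = S * exp(-qT) * phi(d1) * sqrt(T) = 51.5100 * 1.0000000000 * 0.3284786599 * 1.4142135624 = 23.928403

Answer: Vega = 23.928403


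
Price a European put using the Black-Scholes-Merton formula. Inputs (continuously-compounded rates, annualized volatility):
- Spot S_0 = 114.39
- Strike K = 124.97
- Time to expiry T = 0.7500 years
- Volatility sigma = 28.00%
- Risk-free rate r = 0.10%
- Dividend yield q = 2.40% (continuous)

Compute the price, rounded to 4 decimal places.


d1 = (ln(S/K) + (r - q + 0.5*sigma^2) * T) / (sigma * sqrt(T)) = -0.31469733
d2 = d1 - sigma * sqrt(T) = -0.55718444
exp(-rT) = 0.99925028; exp(-qT) = 0.98216103
P = K * exp(-rT) * N(-d2) - S_0 * exp(-qT) * N(-d1)
N(-d1) = 0.62350426; N(-d2) = 0.71129929
P = 124.9700 * 0.99925028 * 0.71129929 - 114.3900 * 0.98216103 * 0.62350426 = 18.7741

Answer: Price = 18.7741


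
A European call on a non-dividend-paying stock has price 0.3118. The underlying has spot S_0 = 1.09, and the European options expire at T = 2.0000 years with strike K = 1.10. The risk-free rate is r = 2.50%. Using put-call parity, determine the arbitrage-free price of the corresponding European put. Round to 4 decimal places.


Put-call parity: C - P = S_0 * exp(-qT) - K * exp(-rT).
S_0 * exp(-qT) = 1.0900 * 1.00000000 = 1.09000000
K * exp(-rT) = 1.1000 * 0.95122942 = 1.04635237
P = C - S*exp(-qT) + K*exp(-rT)
P = 0.3118 - 1.09000000 + 1.04635237 = 0.2682

Answer: Put price = 0.2682


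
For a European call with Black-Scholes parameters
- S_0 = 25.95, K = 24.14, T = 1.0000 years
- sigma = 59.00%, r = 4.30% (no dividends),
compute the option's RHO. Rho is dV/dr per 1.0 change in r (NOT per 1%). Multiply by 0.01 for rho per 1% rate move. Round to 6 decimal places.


d1 = 0.4904260914; d2 = -0.0995739086
phi(d1) = 0.3537384755; exp(-qT) = 1.0000000000; exp(-rT) = 0.9579113901
N(d2) = 0.4603413044
Rho = K*T*exp(-rT)*N(d2) = 24.1400 * 1.0000 * 0.9579113901 * 0.4603413044 = 10.644924

Answer: Rho = 10.644924


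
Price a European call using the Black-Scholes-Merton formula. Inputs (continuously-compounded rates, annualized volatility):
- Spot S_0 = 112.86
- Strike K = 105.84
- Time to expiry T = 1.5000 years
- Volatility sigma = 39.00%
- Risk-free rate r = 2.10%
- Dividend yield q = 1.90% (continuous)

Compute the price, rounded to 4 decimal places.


Answer: Price = 23.7914

Derivation:
d1 = (ln(S/K) + (r - q + 0.5*sigma^2) * T) / (sigma * sqrt(T)) = 0.37955491
d2 = d1 - sigma * sqrt(T) = -0.09809559
exp(-rT) = 0.96899096; exp(-qT) = 0.97190229
C = S_0 * exp(-qT) * N(d1) - K * exp(-rT) * N(d2)
N(d1) = 0.64786208; N(d2) = 0.46092819
C = 112.8600 * 0.97190229 * 0.64786208 - 105.8400 * 0.96899096 * 0.46092819 = 23.7914


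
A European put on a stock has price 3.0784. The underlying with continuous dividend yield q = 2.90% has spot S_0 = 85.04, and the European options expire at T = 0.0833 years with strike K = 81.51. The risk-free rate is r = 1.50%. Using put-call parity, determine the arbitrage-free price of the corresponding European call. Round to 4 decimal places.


Put-call parity: C - P = S_0 * exp(-qT) - K * exp(-rT).
S_0 * exp(-qT) = 85.0400 * 0.99758722 = 84.83481680
K * exp(-rT) = 81.5100 * 0.99875128 = 81.40821686
C = P + S*exp(-qT) - K*exp(-rT)
C = 3.0784 + 84.83481680 - 81.40821686 = 6.5050

Answer: Call price = 6.5050


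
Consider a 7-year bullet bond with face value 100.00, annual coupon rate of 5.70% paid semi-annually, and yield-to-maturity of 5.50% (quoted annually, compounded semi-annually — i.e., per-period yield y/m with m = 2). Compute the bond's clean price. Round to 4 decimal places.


Answer: Price = 101.1491

Derivation:
Coupon per period c = face * coupon_rate / m = 2.850000
Periods per year m = 2; per-period yield y/m = 0.027500
Number of cashflows N = 14
Cashflows (t years, CF_t, discount factor 1/(1+y/m)^(m*t), PV):
  t = 0.5000: CF_t = 2.850000, DF = 0.973236, PV = 2.773723
  t = 1.0000: CF_t = 2.850000, DF = 0.947188, PV = 2.699487
  t = 1.5000: CF_t = 2.850000, DF = 0.921838, PV = 2.627238
  t = 2.0000: CF_t = 2.850000, DF = 0.897166, PV = 2.556922
  t = 2.5000: CF_t = 2.850000, DF = 0.873154, PV = 2.488489
  t = 3.0000: CF_t = 2.850000, DF = 0.849785, PV = 2.421887
  t = 3.5000: CF_t = 2.850000, DF = 0.827041, PV = 2.357068
  t = 4.0000: CF_t = 2.850000, DF = 0.804906, PV = 2.293983
  t = 4.5000: CF_t = 2.850000, DF = 0.783364, PV = 2.232587
  t = 5.0000: CF_t = 2.850000, DF = 0.762398, PV = 2.172834
  t = 5.5000: CF_t = 2.850000, DF = 0.741993, PV = 2.114680
  t = 6.0000: CF_t = 2.850000, DF = 0.722134, PV = 2.058083
  t = 6.5000: CF_t = 2.850000, DF = 0.702807, PV = 2.003001
  t = 7.0000: CF_t = 102.850000, DF = 0.683997, PV = 70.349120
Price P = sum_t PV_t = 101.149101


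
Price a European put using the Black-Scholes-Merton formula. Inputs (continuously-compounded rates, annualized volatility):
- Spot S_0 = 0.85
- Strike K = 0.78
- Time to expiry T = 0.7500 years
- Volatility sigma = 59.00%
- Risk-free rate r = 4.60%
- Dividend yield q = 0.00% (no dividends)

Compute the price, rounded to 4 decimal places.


Answer: Price = 0.1178

Derivation:
d1 = (ln(S/K) + (r - q + 0.5*sigma^2) * T) / (sigma * sqrt(T)) = 0.49119773
d2 = d1 - sigma * sqrt(T) = -0.01975726
exp(-rT) = 0.96608834; exp(-qT) = 1.00000000
P = K * exp(-rT) * N(-d2) - S_0 * exp(-qT) * N(-d1)
N(-d1) = 0.31164330; N(-d2) = 0.50788149
P = 0.7800 * 0.96608834 * 0.50788149 - 0.8500 * 1.00000000 * 0.31164330 = 0.1178


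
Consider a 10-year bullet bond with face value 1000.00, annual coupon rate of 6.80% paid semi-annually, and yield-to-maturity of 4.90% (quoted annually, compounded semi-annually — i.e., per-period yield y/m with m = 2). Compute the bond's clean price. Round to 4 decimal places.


Answer: Price = 1148.7989

Derivation:
Coupon per period c = face * coupon_rate / m = 34.000000
Periods per year m = 2; per-period yield y/m = 0.024500
Number of cashflows N = 20
Cashflows (t years, CF_t, discount factor 1/(1+y/m)^(m*t), PV):
  t = 0.5000: CF_t = 34.000000, DF = 0.976086, PV = 33.186920
  t = 1.0000: CF_t = 34.000000, DF = 0.952744, PV = 32.393285
  t = 1.5000: CF_t = 34.000000, DF = 0.929960, PV = 31.618629
  t = 2.0000: CF_t = 34.000000, DF = 0.907721, PV = 30.862497
  t = 2.5000: CF_t = 34.000000, DF = 0.886013, PV = 30.124448
  t = 3.0000: CF_t = 34.000000, DF = 0.864825, PV = 29.404049
  t = 3.5000: CF_t = 34.000000, DF = 0.844143, PV = 28.700878
  t = 4.0000: CF_t = 34.000000, DF = 0.823957, PV = 28.014522
  t = 4.5000: CF_t = 34.000000, DF = 0.804252, PV = 27.344580
  t = 5.0000: CF_t = 34.000000, DF = 0.785019, PV = 26.690659
  t = 5.5000: CF_t = 34.000000, DF = 0.766246, PV = 26.052375
  t = 6.0000: CF_t = 34.000000, DF = 0.747922, PV = 25.429356
  t = 6.5000: CF_t = 34.000000, DF = 0.730036, PV = 24.821236
  t = 7.0000: CF_t = 34.000000, DF = 0.712578, PV = 24.227658
  t = 7.5000: CF_t = 34.000000, DF = 0.695538, PV = 23.648275
  t = 8.0000: CF_t = 34.000000, DF = 0.678904, PV = 23.082748
  t = 8.5000: CF_t = 34.000000, DF = 0.662669, PV = 22.530745
  t = 9.0000: CF_t = 34.000000, DF = 0.646822, PV = 21.991942
  t = 9.5000: CF_t = 34.000000, DF = 0.631354, PV = 21.466025
  t = 10.0000: CF_t = 1034.000000, DF = 0.616255, PV = 637.208094
Price P = sum_t PV_t = 1148.798922


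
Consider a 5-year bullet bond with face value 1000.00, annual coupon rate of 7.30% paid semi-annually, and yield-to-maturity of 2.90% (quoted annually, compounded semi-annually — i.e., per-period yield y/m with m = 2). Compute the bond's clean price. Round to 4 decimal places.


Answer: Price = 1203.4265

Derivation:
Coupon per period c = face * coupon_rate / m = 36.500000
Periods per year m = 2; per-period yield y/m = 0.014500
Number of cashflows N = 10
Cashflows (t years, CF_t, discount factor 1/(1+y/m)^(m*t), PV):
  t = 0.5000: CF_t = 36.500000, DF = 0.985707, PV = 35.978314
  t = 1.0000: CF_t = 36.500000, DF = 0.971619, PV = 35.464085
  t = 1.5000: CF_t = 36.500000, DF = 0.957732, PV = 34.957206
  t = 2.0000: CF_t = 36.500000, DF = 0.944043, PV = 34.457571
  t = 2.5000: CF_t = 36.500000, DF = 0.930550, PV = 33.965077
  t = 3.0000: CF_t = 36.500000, DF = 0.917250, PV = 33.479623
  t = 3.5000: CF_t = 36.500000, DF = 0.904140, PV = 33.001107
  t = 4.0000: CF_t = 36.500000, DF = 0.891217, PV = 32.529430
  t = 4.5000: CF_t = 36.500000, DF = 0.878479, PV = 32.064495
  t = 5.0000: CF_t = 1036.500000, DF = 0.865923, PV = 897.529626
Price P = sum_t PV_t = 1203.426534


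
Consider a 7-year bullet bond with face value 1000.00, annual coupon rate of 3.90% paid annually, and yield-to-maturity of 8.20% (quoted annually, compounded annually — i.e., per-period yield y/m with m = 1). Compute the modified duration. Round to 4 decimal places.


Answer: Modified duration = 5.6753

Derivation:
Coupon per period c = face * coupon_rate / m = 39.000000
Periods per year m = 1; per-period yield y/m = 0.082000
Number of cashflows N = 7
Cashflows (t years, CF_t, discount factor 1/(1+y/m)^(m*t), PV):
  t = 1.0000: CF_t = 39.000000, DF = 0.924214, PV = 36.044362
  t = 2.0000: CF_t = 39.000000, DF = 0.854172, PV = 33.312719
  t = 3.0000: CF_t = 39.000000, DF = 0.789438, PV = 30.788095
  t = 4.0000: CF_t = 39.000000, DF = 0.729610, PV = 28.454802
  t = 5.0000: CF_t = 39.000000, DF = 0.674316, PV = 26.298338
  t = 6.0000: CF_t = 39.000000, DF = 0.623213, PV = 24.305303
  t = 7.0000: CF_t = 1039.000000, DF = 0.575982, PV = 598.445661
Price P = sum_t PV_t = 777.649281
First compute Macaulay numerator sum_t t * PV_t:
  t * PV_t at t = 1.0000: 36.044362
  t * PV_t at t = 2.0000: 66.625439
  t * PV_t at t = 3.0000: 92.364286
  t * PV_t at t = 4.0000: 113.819207
  t * PV_t at t = 5.0000: 131.491690
  t * PV_t at t = 6.0000: 145.831819
  t * PV_t at t = 7.0000: 4189.119624
Macaulay duration D = 4775.296427 / 777.649281 = 6.140681
Modified duration = D / (1 + y/m) = 6.140681 / (1 + 0.082000) = 5.675306


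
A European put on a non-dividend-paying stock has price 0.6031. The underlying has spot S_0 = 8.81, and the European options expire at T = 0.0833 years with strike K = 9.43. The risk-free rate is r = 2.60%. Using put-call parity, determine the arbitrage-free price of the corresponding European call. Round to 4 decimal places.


Answer: Call price = 0.0035

Derivation:
Put-call parity: C - P = S_0 * exp(-qT) - K * exp(-rT).
S_0 * exp(-qT) = 8.8100 * 1.00000000 = 8.81000000
K * exp(-rT) = 9.4300 * 0.99783654 = 9.40959861
C = P + S*exp(-qT) - K*exp(-rT)
C = 0.6031 + 8.81000000 - 9.40959861 = 0.0035


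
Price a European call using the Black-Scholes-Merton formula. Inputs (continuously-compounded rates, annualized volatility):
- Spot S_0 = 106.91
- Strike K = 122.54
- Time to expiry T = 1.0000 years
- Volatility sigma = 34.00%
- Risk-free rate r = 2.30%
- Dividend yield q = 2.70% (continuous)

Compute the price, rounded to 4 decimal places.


Answer: Price = 8.5167

Derivation:
d1 = (ln(S/K) + (r - q + 0.5*sigma^2) * T) / (sigma * sqrt(T)) = -0.24308867
d2 = d1 - sigma * sqrt(T) = -0.58308867
exp(-rT) = 0.97726248; exp(-qT) = 0.97336124
C = S_0 * exp(-qT) * N(d1) - K * exp(-rT) * N(d2)
N(d1) = 0.40396835; N(d2) = 0.27991680
C = 106.9100 * 0.97336124 * 0.40396835 - 122.5400 * 0.97726248 * 0.27991680 = 8.5167


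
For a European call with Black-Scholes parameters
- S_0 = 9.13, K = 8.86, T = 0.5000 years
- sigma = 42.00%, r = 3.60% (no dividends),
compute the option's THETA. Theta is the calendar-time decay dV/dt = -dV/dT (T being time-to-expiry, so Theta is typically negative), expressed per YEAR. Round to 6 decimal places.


d1 = 0.3101805718; d2 = 0.0131957237
phi(d1) = 0.3802050651; exp(-qT) = 1.0000000000; exp(-rT) = 0.9821610324
Theta = -S*exp(-qT)*phi(d1)*sigma/(2*sqrt(T)) - r*K*exp(-rT)*N(d2) + q*S*exp(-qT)*N(d1)
N(d1) = 0.6217881780; N(d2) = 0.5052641793; sqrt(T) = 0.7071067812
Term 1 = -9.1300 * 1.0000000000 * 0.3802050651 * 0.4200 / (2 * 0.7071067812) = -1.0309152602
Term 2 = -0.0360 * 8.8600 * 0.9821610324 * 0.5052641793 = -0.1582841513
Term 3 = 0 (no dividend yield, q = 0)
Theta = -1.0309152602 + (-0.1582841513) + (0.0000000000) = -1.189199

Answer: Theta = -1.189199


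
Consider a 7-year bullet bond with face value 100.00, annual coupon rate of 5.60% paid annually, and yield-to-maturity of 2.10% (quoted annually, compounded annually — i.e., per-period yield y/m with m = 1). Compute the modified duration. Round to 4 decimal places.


Coupon per period c = face * coupon_rate / m = 5.600000
Periods per year m = 1; per-period yield y/m = 0.021000
Number of cashflows N = 7
Cashflows (t years, CF_t, discount factor 1/(1+y/m)^(m*t), PV):
  t = 1.0000: CF_t = 5.600000, DF = 0.979432, PV = 5.484819
  t = 2.0000: CF_t = 5.600000, DF = 0.959287, PV = 5.372007
  t = 3.0000: CF_t = 5.600000, DF = 0.939556, PV = 5.261515
  t = 4.0000: CF_t = 5.600000, DF = 0.920231, PV = 5.153296
  t = 5.0000: CF_t = 5.600000, DF = 0.901304, PV = 5.047302
  t = 6.0000: CF_t = 5.600000, DF = 0.882766, PV = 4.943489
  t = 7.0000: CF_t = 105.600000, DF = 0.864609, PV = 91.302722
Price P = sum_t PV_t = 122.565149
First compute Macaulay numerator sum_t t * PV_t:
  t * PV_t at t = 1.0000: 5.484819
  t * PV_t at t = 2.0000: 10.744013
  t * PV_t at t = 3.0000: 15.784545
  t * PV_t at t = 4.0000: 20.613183
  t * PV_t at t = 5.0000: 25.236511
  t * PV_t at t = 6.0000: 29.660934
  t * PV_t at t = 7.0000: 639.119051
Macaulay duration D = 746.643056 / 122.565149 = 6.091806
Modified duration = D / (1 + y/m) = 6.091806 / (1 + 0.021000) = 5.966509

Answer: Modified duration = 5.9665


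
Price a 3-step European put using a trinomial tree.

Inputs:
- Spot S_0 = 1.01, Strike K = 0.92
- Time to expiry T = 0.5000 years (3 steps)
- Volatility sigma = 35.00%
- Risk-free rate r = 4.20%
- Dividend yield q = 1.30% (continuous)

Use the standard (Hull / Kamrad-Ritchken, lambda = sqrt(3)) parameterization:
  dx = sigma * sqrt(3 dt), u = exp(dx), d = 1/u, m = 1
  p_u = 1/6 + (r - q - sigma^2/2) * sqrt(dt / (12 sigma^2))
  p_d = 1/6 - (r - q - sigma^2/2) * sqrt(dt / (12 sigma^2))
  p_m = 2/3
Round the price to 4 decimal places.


Answer: Price = V(0,0) = 0.0535

Derivation:
dt = T/N = 0.166667; dx = sigma*sqrt(3*dt) = 0.247487
u = exp(dx) = 1.280803; d = 1/u = 0.780760
p_u = 0.155808, p_m = 0.666667, p_d = 0.177526
Discount per step: exp(-r*dt) = 0.993024
Stock lattice S(k, j) with j the centered position index:
  k=0: S(0,+0) = 1.0100
  k=1: S(1,-1) = 0.7886; S(1,+0) = 1.0100; S(1,+1) = 1.2936
  k=2: S(2,-2) = 0.6157; S(2,-1) = 0.7886; S(2,+0) = 1.0100; S(2,+1) = 1.2936; S(2,+2) = 1.6569
  k=3: S(3,-3) = 0.4807; S(3,-2) = 0.6157; S(3,-1) = 0.7886; S(3,+0) = 1.0100; S(3,+1) = 1.2936; S(3,+2) = 1.6569; S(3,+3) = 2.1221
Terminal payoffs V(N, j) = max(K - S_T, 0):
  V(3,-3) = 0.439300; V(3,-2) = 0.304318; V(3,-1) = 0.131432; V(3,+0) = 0.000000; V(3,+1) = 0.000000; V(3,+2) = 0.000000; V(3,+3) = 0.000000
Backward induction: V(k, j) = exp(-r*dt) * [p_u * V(k+1, j+1) + p_m * V(k+1, j) + p_d * V(k+1, j-1)]
  V(2,-2) = exp(-r*dt) * [p_u*0.131432 + p_m*0.304318 + p_d*0.439300] = 0.299242
  V(2,-1) = exp(-r*dt) * [p_u*0.000000 + p_m*0.131432 + p_d*0.304318] = 0.140658
  V(2,+0) = exp(-r*dt) * [p_u*0.000000 + p_m*0.000000 + p_d*0.131432] = 0.023170
  V(2,+1) = exp(-r*dt) * [p_u*0.000000 + p_m*0.000000 + p_d*0.000000] = 0.000000
  V(2,+2) = exp(-r*dt) * [p_u*0.000000 + p_m*0.000000 + p_d*0.000000] = 0.000000
  V(1,-1) = exp(-r*dt) * [p_u*0.023170 + p_m*0.140658 + p_d*0.299242] = 0.149455
  V(1,+0) = exp(-r*dt) * [p_u*0.000000 + p_m*0.023170 + p_d*0.140658] = 0.040135
  V(1,+1) = exp(-r*dt) * [p_u*0.000000 + p_m*0.000000 + p_d*0.023170] = 0.004085
  V(0,+0) = exp(-r*dt) * [p_u*0.004085 + p_m*0.040135 + p_d*0.149455] = 0.053549
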